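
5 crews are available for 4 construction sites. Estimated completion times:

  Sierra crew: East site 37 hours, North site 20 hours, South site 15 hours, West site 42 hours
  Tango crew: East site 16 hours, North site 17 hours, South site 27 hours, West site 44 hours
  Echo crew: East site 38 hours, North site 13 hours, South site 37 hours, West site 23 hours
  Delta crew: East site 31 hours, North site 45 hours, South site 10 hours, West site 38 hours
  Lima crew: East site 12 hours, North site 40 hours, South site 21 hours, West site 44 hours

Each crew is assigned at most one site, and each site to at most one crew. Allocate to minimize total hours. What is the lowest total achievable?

Optimal: Lima crew→East site (12 hours), Tango crew→North site (17 hours), Delta crew→South site (10 hours), Echo crew→West site (23 hours) — total 12+17+10+23 = 62 hours.
Column-greedy (each site in turn goes to its cheapest remaining crew) gives 77 hours, worse by 15.
No other one-to-one assignment undercuts 62 hours.

Min total: 62 hours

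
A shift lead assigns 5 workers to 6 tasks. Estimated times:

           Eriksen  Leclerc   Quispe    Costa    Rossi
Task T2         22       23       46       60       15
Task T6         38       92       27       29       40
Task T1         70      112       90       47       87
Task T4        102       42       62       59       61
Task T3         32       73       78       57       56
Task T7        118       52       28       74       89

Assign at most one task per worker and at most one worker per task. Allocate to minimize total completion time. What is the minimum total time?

Minimum total: 146 min

This is a one-to-one assignment (minimum-cost bipartite matching).
Optimal: Eriksen→Task T3 (32 min), Leclerc→Task T4 (42 min), Quispe→Task T7 (28 min), Costa→Task T6 (29 min), Rossi→Task T2 (15 min) — total 32+42+28+29+15 = 146 min.
Row-greedy (each worker in turn takes its cheapest remaining task) gives 194 min, worse by 48.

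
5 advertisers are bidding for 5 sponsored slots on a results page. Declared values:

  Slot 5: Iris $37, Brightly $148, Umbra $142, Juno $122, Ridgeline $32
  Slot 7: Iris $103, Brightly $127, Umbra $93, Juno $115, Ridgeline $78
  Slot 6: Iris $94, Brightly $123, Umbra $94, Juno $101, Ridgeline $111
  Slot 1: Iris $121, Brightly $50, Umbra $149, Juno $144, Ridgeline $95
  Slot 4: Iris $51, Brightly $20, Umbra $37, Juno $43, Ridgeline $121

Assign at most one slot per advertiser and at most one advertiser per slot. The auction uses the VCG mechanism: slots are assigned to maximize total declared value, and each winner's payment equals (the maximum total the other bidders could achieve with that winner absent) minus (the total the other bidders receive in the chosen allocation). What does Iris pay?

Efficient allocation: Iris→Slot 7 ($103), Brightly→Slot 6 ($123), Umbra→Slot 5 ($142), Juno→Slot 1 ($144), Ridgeline→Slot 4 ($121); total welfare W = $633.
Iris receives Slot 7 at value $103, so the others get W − 103 = $530.
Without Iris: best allocation of the remaining 4 bidders over all 5 slots is Brightly→Slot 7 ($127), Umbra→Slot 5 ($142), Juno→Slot 1 ($144), Ridgeline→Slot 4 ($121), total $534.
VCG payment = (others' best without Iris) − (others' welfare with Iris) = 534 − 530 = $4.

Iris pays $4.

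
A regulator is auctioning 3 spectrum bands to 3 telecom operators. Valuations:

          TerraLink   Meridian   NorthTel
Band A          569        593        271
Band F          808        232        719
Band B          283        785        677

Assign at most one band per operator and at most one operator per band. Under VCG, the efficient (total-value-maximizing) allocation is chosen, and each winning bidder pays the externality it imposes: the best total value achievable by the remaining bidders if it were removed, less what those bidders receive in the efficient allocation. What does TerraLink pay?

Efficient allocation: TerraLink→Band F ($808M), Meridian→Band A ($593M), NorthTel→Band B ($677M); total welfare W = $2078M.
TerraLink receives Band F at value $808M, so the others get W − 808 = $1270M.
Without TerraLink: best allocation of the remaining 2 bidders over all 3 bands is Meridian→Band B ($785M), NorthTel→Band F ($719M), total $1504M.
VCG payment = (others' best without TerraLink) − (others' welfare with TerraLink) = 1504 − 1270 = $234M.

TerraLink pays $234M.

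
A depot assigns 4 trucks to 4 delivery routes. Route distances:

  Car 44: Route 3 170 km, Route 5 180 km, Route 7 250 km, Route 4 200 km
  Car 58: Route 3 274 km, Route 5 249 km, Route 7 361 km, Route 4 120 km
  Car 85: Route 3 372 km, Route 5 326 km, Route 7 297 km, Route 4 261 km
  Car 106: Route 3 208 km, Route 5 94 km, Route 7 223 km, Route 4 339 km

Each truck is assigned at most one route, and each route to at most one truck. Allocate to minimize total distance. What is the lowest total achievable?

Optimal: Car 44→Route 3 (170 km), Car 58→Route 4 (120 km), Car 85→Route 7 (297 km), Car 106→Route 5 (94 km) — total 170+120+297+94 = 681 km.
Next-best assignment: Car 44→Route 5, Car 58→Route 4, Car 85→Route 7, Car 106→Route 3 = 805 km.
Every other assignment is strictly worse.

Min total: 681 km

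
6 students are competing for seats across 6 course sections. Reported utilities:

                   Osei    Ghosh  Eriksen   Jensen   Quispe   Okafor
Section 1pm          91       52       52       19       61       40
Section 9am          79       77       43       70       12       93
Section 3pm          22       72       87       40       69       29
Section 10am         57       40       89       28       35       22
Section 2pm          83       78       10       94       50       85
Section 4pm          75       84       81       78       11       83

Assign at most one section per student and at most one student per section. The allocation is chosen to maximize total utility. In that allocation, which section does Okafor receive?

Treat this as an assignment problem: match each student to one section.
Optimal: Osei→Section 1pm (91 points), Ghosh→Section 4pm (84 points), Eriksen→Section 10am (89 points), Jensen→Section 2pm (94 points), Quispe→Section 3pm (69 points), Okafor→Section 9am (93 points) — total 91+84+89+94+69+93 = 520 points.
Next-best assignment: Osei→Section 1pm, Ghosh→Section 9am, Eriksen→Section 10am, Jensen→Section 2pm, Quispe→Section 3pm, Okafor→Section 4pm = 503 points.
Checked against all permutations: 520 points is optimal.

Okafor receives Section 9am.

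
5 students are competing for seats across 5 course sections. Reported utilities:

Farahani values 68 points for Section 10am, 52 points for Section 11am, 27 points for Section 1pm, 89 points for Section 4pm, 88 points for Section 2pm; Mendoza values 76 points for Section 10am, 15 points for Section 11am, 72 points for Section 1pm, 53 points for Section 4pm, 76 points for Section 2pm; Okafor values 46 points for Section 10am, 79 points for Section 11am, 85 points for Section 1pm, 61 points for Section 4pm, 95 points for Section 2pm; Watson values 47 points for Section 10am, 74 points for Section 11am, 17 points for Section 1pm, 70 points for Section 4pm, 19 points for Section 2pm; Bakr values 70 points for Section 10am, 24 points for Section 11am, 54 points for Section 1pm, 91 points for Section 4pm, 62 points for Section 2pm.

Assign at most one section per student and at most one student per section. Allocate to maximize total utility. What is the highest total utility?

Treat this as an assignment problem: match each student to one section.
Optimal: Farahani→Section 2pm (88 points), Mendoza→Section 10am (76 points), Okafor→Section 1pm (85 points), Watson→Section 11am (74 points), Bakr→Section 4pm (91 points) — total 88+76+85+74+91 = 414 points.
Next-best assignment: Farahani→Section 10am, Mendoza→Section 1pm, Okafor→Section 2pm, Watson→Section 11am, Bakr→Section 4pm = 400 points.
Every other assignment is strictly worse.

Maximum total: 414 points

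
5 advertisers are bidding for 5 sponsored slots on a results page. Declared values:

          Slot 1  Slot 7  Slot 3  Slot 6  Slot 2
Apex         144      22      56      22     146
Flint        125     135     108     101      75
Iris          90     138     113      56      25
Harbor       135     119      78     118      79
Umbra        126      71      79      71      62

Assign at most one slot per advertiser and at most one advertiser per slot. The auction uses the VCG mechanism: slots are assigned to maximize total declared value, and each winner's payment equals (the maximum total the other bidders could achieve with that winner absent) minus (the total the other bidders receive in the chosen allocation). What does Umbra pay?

Efficient allocation: Apex→Slot 2 ($146), Flint→Slot 7 ($135), Iris→Slot 3 ($113), Harbor→Slot 6 ($118), Umbra→Slot 1 ($126); total welfare W = $638.
Umbra receives Slot 1 at value $126, so the others get W − 126 = $512.
Without Umbra: best allocation of the remaining 4 bidders over all 5 slots is Apex→Slot 2 ($146), Flint→Slot 7 ($135), Iris→Slot 3 ($113), Harbor→Slot 1 ($135), total $529.
VCG payment = (others' best without Umbra) − (others' welfare with Umbra) = 529 − 512 = $17.

Umbra pays $17.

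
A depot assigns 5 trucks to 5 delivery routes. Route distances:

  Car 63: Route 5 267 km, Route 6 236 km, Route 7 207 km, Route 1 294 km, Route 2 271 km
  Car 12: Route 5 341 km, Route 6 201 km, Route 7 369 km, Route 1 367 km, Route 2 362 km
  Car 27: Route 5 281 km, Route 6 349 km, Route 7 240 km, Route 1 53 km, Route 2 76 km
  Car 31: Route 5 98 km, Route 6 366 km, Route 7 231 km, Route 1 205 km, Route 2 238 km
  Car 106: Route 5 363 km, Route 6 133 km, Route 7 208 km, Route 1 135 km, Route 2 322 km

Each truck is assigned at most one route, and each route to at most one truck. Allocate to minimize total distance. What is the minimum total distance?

Optimal: Car 63→Route 7 (207 km), Car 12→Route 6 (201 km), Car 27→Route 2 (76 km), Car 31→Route 5 (98 km), Car 106→Route 1 (135 km) — total 207+201+76+98+135 = 717 km.
Column-greedy (each route in turn goes to its cheapest remaining truck) gives 853 km, worse by 136.
Next-best assignment: Car 63→Route 2, Car 12→Route 6, Car 27→Route 1, Car 31→Route 5, Car 106→Route 7 = 831 km.
Swapping Car 12↔Car 27 (Car 12→Route 2 362 km, Car 27→Route 6 349 km) adds 434.

Min total: 717 km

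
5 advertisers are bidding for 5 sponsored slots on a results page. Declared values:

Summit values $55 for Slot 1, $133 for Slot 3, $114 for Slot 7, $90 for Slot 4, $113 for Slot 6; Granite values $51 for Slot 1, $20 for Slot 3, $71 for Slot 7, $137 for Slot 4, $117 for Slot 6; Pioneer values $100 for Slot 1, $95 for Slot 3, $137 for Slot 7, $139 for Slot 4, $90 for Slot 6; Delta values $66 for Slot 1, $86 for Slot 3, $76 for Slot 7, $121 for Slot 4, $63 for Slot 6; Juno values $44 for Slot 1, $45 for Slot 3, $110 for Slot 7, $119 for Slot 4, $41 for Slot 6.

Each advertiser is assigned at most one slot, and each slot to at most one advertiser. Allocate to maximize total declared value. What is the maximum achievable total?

Max total: $581

Optimal: Summit→Slot 3 ($133), Granite→Slot 6 ($117), Pioneer→Slot 1 ($100), Delta→Slot 4 ($121), Juno→Slot 7 ($110) — total 133+117+100+121+110 = $581.
Row-greedy (each advertiser in turn takes its best remaining slot) gives $514, worse by 67.
Next-best assignment: Summit→Slot 3, Granite→Slot 6, Pioneer→Slot 7, Delta→Slot 1, Juno→Slot 4 = $572.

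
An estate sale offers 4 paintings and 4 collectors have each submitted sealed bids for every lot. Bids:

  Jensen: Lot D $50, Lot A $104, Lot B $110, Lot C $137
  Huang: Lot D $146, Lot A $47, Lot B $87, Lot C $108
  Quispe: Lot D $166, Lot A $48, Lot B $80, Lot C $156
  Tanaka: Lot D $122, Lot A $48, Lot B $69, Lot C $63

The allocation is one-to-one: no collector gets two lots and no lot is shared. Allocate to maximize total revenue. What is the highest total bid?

Optimal: Jensen→Lot A ($104), Huang→Lot D ($146), Quispe→Lot C ($156), Tanaka→Lot B ($69) — total 104+146+156+69 = $475.
Column-greedy (each lot in turn goes to its best remaining collector) gives $420, worse by 55.
Every other assignment is strictly worse.

Maximum total: $475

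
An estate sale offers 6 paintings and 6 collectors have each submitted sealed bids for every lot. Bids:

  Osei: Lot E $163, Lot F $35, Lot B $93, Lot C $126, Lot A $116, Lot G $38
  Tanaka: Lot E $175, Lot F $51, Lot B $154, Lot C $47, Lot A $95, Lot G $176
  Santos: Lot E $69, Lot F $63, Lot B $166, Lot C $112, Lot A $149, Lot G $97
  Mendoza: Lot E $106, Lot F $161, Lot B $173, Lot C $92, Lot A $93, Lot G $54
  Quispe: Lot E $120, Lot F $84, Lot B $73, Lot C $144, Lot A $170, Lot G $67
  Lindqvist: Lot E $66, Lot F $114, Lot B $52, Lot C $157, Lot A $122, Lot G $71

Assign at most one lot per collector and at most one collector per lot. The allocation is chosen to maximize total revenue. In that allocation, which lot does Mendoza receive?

Mendoza receives Lot F.

Treat this as an assignment problem: match each collector to one lot.
Optimal: Osei→Lot E ($163), Tanaka→Lot G ($176), Santos→Lot B ($166), Mendoza→Lot F ($161), Quispe→Lot A ($170), Lindqvist→Lot C ($157) — total 163+176+166+161+170+157 = $993.
Column-greedy (each lot in turn goes to its best remaining collector) gives $867, worse by 126.
Next-best assignment: Osei→Lot E, Tanaka→Lot G, Santos→Lot B, Mendoza→Lot F, Quispe→Lot C, Lindqvist→Lot A = $932.
Mendoza's own top lot is Lot B ($173), but forcing Mendoza→Lot B and reassigning the rest optimally gives only $919 — worse by 74.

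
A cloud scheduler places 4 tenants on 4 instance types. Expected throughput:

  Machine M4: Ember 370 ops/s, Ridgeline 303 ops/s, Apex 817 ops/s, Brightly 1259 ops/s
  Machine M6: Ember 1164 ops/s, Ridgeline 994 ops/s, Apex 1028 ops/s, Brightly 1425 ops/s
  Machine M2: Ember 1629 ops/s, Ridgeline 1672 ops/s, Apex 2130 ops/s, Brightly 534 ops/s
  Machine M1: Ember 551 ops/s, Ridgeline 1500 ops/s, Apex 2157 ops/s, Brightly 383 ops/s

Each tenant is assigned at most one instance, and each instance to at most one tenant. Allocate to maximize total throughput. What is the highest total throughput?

Maximum total: 6252 ops/s

Optimal: Ember→Machine M6 (1164 ops/s), Ridgeline→Machine M2 (1672 ops/s), Apex→Machine M1 (2157 ops/s), Brightly→Machine M4 (1259 ops/s) — total 1164+1672+2157+1259 = 6252 ops/s.
Max-entry greedy (repeatedly take the single best remaining cell) gives 5624 ops/s, worse by 628.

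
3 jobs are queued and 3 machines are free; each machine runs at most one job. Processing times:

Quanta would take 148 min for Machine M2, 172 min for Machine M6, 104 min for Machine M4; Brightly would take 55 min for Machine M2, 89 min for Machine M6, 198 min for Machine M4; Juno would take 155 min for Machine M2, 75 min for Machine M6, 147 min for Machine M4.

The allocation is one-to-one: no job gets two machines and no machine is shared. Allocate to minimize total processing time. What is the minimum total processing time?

Optimal: Quanta→Machine M4 (104 min), Brightly→Machine M2 (55 min), Juno→Machine M6 (75 min) — total 104+55+75 = 234 min.
Next-best assignment: Quanta→Machine M4, Brightly→Machine M6, Juno→Machine M2 = 348 min.

Minimum total: 234 min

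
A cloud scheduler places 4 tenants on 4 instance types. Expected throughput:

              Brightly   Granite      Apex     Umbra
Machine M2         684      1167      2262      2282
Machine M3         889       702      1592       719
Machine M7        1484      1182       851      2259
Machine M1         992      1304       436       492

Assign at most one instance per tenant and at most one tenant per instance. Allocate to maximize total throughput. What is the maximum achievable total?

Max total: 6714 ops/s

Treat this as an assignment problem: match each tenant to one instance.
Optimal: Brightly→Machine M3 (889 ops/s), Granite→Machine M1 (1304 ops/s), Apex→Machine M2 (2262 ops/s), Umbra→Machine M7 (2259 ops/s) — total 889+1304+2262+2259 = 6714 ops/s.
Row-greedy (each tenant in turn takes its best remaining instance) gives 5769 ops/s, worse by 945.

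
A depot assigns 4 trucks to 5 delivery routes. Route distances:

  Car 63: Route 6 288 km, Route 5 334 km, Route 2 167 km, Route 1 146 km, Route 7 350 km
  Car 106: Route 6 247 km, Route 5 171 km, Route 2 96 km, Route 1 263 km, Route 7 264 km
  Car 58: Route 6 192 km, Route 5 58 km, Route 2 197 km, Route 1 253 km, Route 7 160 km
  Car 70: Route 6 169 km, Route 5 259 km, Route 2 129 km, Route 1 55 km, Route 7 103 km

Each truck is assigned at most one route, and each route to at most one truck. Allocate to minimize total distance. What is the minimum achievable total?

Min total: 403 km

Optimal: Car 63→Route 1 (146 km), Car 106→Route 2 (96 km), Car 58→Route 5 (58 km), Car 70→Route 7 (103 km) — total 146+96+58+103 = 403 km.
Next-best assignment: Car 63→Route 1, Car 106→Route 2, Car 58→Route 5, Car 70→Route 6 = 469 km.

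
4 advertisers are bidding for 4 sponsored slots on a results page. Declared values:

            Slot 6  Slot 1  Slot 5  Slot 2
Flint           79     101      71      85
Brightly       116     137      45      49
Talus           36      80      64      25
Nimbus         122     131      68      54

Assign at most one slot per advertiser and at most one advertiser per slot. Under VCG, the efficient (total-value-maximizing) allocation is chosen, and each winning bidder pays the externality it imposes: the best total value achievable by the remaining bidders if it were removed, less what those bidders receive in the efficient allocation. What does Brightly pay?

Efficient allocation: Flint→Slot 2 ($85), Brightly→Slot 1 ($137), Talus→Slot 5 ($64), Nimbus→Slot 6 ($122); total welfare W = $408.
Brightly receives Slot 1 at value $137, so the others get W − 137 = $271.
Without Brightly: best allocation of the remaining 3 bidders over all 4 slots is Flint→Slot 1 ($101), Talus→Slot 5 ($64), Nimbus→Slot 6 ($122), total $287.
VCG payment = (others' best without Brightly) − (others' welfare with Brightly) = 287 − 271 = $16.

Brightly pays $16.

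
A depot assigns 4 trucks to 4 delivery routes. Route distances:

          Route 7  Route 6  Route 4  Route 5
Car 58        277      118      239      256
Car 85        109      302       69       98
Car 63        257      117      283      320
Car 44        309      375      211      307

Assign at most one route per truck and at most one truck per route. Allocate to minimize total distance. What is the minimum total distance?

This is the linear assignment problem.
Optimal: Car 58→Route 6 (118 km), Car 85→Route 5 (98 km), Car 63→Route 7 (257 km), Car 44→Route 4 (211 km) — total 118+98+257+211 = 684 km.
Column-greedy (each route in turn goes to its cheapest remaining truck) gives 693 km, worse by 9.
Swapping Car 85↔Car 44 (Car 85→Route 4 69 km, Car 44→Route 5 307 km) adds 67.
Every other assignment is strictly worse.

Minimum total: 684 km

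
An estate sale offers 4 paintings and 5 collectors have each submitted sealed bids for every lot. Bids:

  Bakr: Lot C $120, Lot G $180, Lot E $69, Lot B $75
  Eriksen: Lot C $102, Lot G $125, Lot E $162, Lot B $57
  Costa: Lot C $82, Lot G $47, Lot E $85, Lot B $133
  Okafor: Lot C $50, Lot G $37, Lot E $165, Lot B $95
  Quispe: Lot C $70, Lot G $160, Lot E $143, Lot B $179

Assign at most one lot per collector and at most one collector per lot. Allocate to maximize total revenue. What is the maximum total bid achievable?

Maximum total: $626

Optimal: Eriksen→Lot C ($102), Bakr→Lot G ($180), Okafor→Lot E ($165), Quispe→Lot B ($179) — total 102+180+165+179 = $626.
Row-greedy (each collector in turn takes its best remaining lot) gives $525, worse by 101.
Swapping Okafor↔Quispe (Okafor→Lot B $95, Quispe→Lot E $143) loses 106.
Checked against all permutations: $626 is optimal.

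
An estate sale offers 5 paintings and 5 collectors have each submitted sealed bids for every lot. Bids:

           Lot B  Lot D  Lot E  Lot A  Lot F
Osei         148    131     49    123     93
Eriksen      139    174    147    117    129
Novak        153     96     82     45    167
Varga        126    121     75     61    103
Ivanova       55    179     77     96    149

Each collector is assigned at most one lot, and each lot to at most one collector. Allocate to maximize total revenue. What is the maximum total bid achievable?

Treat this as an assignment problem: match each collector to one lot.
Optimal: Osei→Lot A ($123), Eriksen→Lot E ($147), Novak→Lot F ($167), Varga→Lot B ($126), Ivanova→Lot D ($179) — total 123+147+167+126+179 = $742.
Column-greedy (each lot in turn goes to its best remaining collector) gives $705, worse by 37.
Next-best assignment: Osei→Lot A, Eriksen→Lot E, Novak→Lot B, Varga→Lot F, Ivanova→Lot D = $705.
Checked against all permutations: $742 is optimal.

Max total: $742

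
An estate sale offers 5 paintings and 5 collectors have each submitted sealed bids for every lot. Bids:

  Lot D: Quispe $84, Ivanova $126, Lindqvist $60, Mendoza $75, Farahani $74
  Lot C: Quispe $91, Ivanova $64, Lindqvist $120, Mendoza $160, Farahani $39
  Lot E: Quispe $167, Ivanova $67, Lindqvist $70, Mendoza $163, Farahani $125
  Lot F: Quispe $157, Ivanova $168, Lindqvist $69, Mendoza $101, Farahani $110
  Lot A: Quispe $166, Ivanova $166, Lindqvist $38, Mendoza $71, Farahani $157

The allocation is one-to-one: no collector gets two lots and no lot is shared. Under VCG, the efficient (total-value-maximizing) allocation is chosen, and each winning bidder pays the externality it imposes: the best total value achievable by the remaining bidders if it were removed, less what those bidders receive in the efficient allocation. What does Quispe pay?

Efficient allocation: Quispe→Lot F ($157), Ivanova→Lot D ($126), Lindqvist→Lot C ($120), Mendoza→Lot E ($163), Farahani→Lot A ($157); total welfare W = $723.
Quispe receives Lot F at value $157, so the others get W − 157 = $566.
Without Quispe: best allocation of the remaining 4 bidders over all 5 lots is Ivanova→Lot F ($168), Lindqvist→Lot C ($120), Mendoza→Lot E ($163), Farahani→Lot A ($157), total $608.
VCG payment = (others' best without Quispe) − (others' welfare with Quispe) = 608 − 566 = $42.

Quispe pays $42.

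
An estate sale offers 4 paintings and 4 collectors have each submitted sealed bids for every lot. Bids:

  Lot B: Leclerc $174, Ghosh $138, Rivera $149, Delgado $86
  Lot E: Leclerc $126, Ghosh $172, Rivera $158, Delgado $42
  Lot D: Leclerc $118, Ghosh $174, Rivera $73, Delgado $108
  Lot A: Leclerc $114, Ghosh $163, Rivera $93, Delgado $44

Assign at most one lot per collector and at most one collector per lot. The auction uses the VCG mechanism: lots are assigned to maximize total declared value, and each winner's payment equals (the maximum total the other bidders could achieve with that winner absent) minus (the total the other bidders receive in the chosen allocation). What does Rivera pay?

Efficient allocation: Leclerc→Lot B ($174), Ghosh→Lot A ($163), Rivera→Lot E ($158), Delgado→Lot D ($108); total welfare W = $603.
Rivera receives Lot E at value $158, so the others get W − 158 = $445.
Without Rivera: best allocation of the remaining 3 bidders over all 4 lots is Leclerc→Lot B ($174), Ghosh→Lot E ($172), Delgado→Lot D ($108), total $454.
VCG payment = (others' best without Rivera) − (others' welfare with Rivera) = 454 − 445 = $9.

Rivera pays $9.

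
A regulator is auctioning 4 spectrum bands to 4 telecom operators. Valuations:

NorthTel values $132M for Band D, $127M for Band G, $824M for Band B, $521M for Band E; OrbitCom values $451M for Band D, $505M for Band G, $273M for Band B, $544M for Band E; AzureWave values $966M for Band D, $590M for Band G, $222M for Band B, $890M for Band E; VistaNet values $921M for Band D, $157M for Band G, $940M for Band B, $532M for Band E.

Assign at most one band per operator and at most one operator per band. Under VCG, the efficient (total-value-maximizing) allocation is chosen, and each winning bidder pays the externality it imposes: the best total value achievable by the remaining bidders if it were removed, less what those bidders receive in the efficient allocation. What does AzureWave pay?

AzureWave pays $39M.

Efficient allocation: NorthTel→Band B ($824M), OrbitCom→Band G ($505M), AzureWave→Band E ($890M), VistaNet→Band D ($921M); total welfare W = $3140M.
AzureWave receives Band E at value $890M, so the others get W − 890 = $2250M.
Without AzureWave: best allocation of the remaining 3 bidders over all 4 bands is NorthTel→Band B ($824M), OrbitCom→Band E ($544M), VistaNet→Band D ($921M), total $2289M.
VCG payment = (others' best without AzureWave) − (others' welfare with AzureWave) = 2289 − 2250 = $39M.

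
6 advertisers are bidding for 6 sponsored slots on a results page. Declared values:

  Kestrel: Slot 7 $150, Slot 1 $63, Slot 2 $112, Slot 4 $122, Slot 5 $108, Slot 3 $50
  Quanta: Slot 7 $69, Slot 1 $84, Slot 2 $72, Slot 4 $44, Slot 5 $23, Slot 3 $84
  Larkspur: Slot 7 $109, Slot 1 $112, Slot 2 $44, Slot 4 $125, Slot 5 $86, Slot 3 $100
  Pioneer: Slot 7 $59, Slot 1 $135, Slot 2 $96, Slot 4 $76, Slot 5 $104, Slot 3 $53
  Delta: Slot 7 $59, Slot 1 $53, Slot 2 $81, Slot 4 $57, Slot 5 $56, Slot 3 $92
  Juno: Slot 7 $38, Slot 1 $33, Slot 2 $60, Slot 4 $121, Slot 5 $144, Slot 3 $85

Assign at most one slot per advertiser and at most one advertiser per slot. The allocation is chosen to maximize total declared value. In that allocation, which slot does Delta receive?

Treat this as an assignment problem: match each advertiser to one slot.
Optimal: Kestrel→Slot 7 ($150), Quanta→Slot 3 ($84), Larkspur→Slot 4 ($125), Pioneer→Slot 1 ($135), Delta→Slot 2 ($81), Juno→Slot 5 ($144) — total 150+84+125+135+81+144 = $719.
No other one-to-one assignment exceeds $719.
Delta's own top slot is Slot 3 ($92), but forcing Delta→Slot 3 and reassigning the rest optimally gives only $718 — worse by 1.

Delta receives Slot 2.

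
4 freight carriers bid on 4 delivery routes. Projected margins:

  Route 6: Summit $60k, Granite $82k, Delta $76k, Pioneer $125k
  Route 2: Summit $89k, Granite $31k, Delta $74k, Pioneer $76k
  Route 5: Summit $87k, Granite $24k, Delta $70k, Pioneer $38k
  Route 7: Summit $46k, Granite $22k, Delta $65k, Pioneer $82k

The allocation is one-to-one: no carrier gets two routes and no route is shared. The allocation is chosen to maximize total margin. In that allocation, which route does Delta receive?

Optimal: Summit→Route 5 ($87k), Granite→Route 6 ($82k), Delta→Route 2 ($74k), Pioneer→Route 7 ($82k) — total 87+82+74+82 = $325k.
Row-greedy (each carrier in turn takes its best remaining route) gives $323k, worse by 2.
Delta's own top route is Route 6 ($76k), but forcing Delta→Route 6 and reassigning the rest optimally gives only $276k — worse by 49.

Delta receives Route 2.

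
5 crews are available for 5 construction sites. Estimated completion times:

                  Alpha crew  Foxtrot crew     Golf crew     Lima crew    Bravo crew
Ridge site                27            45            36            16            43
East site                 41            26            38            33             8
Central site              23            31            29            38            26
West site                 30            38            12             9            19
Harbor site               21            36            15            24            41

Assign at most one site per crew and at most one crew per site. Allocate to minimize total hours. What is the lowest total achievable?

Optimal: Alpha crew→Harbor site (21 hours), Foxtrot crew→Central site (31 hours), Golf crew→West site (12 hours), Lima crew→Ridge site (16 hours), Bravo crew→East site (8 hours) — total 21+31+12+16+8 = 88 hours.
Next-best assignment: Alpha crew→Ridge site, Foxtrot crew→Central site, Golf crew→Harbor site, Lima crew→West site, Bravo crew→East site = 90 hours.
Checked against all permutations: 88 hours is optimal.

Min total: 88 hours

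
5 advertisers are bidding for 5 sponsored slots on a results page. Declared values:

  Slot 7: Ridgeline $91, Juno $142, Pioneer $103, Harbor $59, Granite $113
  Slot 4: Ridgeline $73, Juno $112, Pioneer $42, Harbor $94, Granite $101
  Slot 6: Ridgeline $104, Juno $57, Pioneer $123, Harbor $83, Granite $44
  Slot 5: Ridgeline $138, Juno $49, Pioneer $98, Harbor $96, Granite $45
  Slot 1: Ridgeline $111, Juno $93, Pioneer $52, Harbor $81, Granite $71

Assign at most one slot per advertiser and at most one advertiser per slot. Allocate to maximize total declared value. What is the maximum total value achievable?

Max total: $585

Optimal: Ridgeline→Slot 5 ($138), Juno→Slot 7 ($142), Pioneer→Slot 6 ($123), Harbor→Slot 1 ($81), Granite→Slot 4 ($101) — total 138+142+123+81+101 = $585.
Row-greedy (each advertiser in turn takes its best remaining slot) gives $568, worse by 17.
Next-best assignment: Ridgeline→Slot 1, Juno→Slot 7, Pioneer→Slot 6, Harbor→Slot 5, Granite→Slot 4 = $573.
No other one-to-one assignment exceeds $585.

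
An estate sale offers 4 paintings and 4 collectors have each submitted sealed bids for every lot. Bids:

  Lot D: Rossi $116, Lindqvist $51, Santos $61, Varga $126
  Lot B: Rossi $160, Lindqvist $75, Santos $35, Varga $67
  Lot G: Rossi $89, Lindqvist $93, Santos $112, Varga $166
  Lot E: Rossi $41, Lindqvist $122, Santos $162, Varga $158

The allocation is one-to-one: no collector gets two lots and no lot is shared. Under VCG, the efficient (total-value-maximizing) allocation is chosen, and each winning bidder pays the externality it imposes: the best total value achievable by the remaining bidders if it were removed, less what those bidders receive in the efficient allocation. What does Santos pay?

Efficient allocation: Rossi→Lot B ($160), Lindqvist→Lot G ($93), Santos→Lot E ($162), Varga→Lot D ($126); total welfare W = $541.
Santos receives Lot E at value $162, so the others get W − 162 = $379.
Without Santos: best allocation of the remaining 3 bidders over all 4 lots is Rossi→Lot B ($160), Lindqvist→Lot E ($122), Varga→Lot G ($166), total $448.
VCG payment = (others' best without Santos) − (others' welfare with Santos) = 448 − 379 = $69.

Santos pays $69.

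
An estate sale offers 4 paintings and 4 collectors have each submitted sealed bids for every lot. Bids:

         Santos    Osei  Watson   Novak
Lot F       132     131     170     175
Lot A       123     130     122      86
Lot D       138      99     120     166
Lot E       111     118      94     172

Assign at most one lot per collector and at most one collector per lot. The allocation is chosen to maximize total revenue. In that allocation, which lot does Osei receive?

This is the linear assignment problem.
Optimal: Santos→Lot D ($138), Osei→Lot A ($130), Watson→Lot F ($170), Novak→Lot E ($172) — total 138+130+170+172 = $610.
Max-entry greedy (repeatedly take the single best remaining cell) gives $537, worse by 73.
Swapping Santos↔Osei (Santos→Lot A $123, Osei→Lot D $99) loses 46.
Checked against all permutations: $610 is optimal.
Osei's own top lot is Lot F ($131), but forcing Osei→Lot F and reassigning the rest optimally gives only $563 — worse by 47.

Osei receives Lot A.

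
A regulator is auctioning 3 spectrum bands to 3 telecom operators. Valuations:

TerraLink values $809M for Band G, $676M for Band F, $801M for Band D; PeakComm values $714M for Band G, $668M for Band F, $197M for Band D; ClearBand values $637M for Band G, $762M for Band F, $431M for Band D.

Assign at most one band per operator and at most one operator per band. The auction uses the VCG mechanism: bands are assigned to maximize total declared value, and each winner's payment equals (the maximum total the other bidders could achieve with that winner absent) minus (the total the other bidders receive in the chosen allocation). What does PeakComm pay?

PeakComm pays $8M.

Efficient allocation: TerraLink→Band D ($801M), PeakComm→Band G ($714M), ClearBand→Band F ($762M); total welfare W = $2277M.
PeakComm receives Band G at value $714M, so the others get W − 714 = $1563M.
Without PeakComm: best allocation of the remaining 2 bidders over all 3 bands is TerraLink→Band G ($809M), ClearBand→Band F ($762M), total $1571M.
VCG payment = (others' best without PeakComm) − (others' welfare with PeakComm) = 1571 − 1563 = $8M.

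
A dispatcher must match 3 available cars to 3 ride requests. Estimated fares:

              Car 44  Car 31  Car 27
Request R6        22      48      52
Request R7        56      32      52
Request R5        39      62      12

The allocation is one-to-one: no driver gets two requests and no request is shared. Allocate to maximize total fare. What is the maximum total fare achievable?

Optimal: Car 44→Request R7 ($56), Car 31→Request R5 ($62), Car 27→Request R6 ($52) — total 56+62+52 = $170.
Swapping Car 44↔Car 31 (Car 44→Request R5 $39, Car 31→Request R7 $32) loses 47.
Checked against all permutations: $170 is optimal.

Max total: $170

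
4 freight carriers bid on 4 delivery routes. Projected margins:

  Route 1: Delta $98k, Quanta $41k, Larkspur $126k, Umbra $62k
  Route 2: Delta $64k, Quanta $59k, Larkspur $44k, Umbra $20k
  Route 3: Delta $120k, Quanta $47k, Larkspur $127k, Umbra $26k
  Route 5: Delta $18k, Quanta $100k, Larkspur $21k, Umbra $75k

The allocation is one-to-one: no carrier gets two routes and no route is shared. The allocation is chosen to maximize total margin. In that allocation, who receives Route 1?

Larkspur receives Route 1.

Optimal: Delta→Route 3 ($120k), Quanta→Route 2 ($59k), Larkspur→Route 1 ($126k), Umbra→Route 5 ($75k) — total 120+59+126+75 = $380k.
Row-greedy (each carrier in turn takes its best remaining route) gives $366k, worse by 14.
Next-best assignment: Delta→Route 3, Quanta→Route 5, Larkspur→Route 1, Umbra→Route 2 = $366k.
No other one-to-one assignment exceeds $380k.
Larkspur's own top route is Route 3 ($127k), but forcing Larkspur→Route 3 and reassigning the rest optimally gives only $359k — worse by 21.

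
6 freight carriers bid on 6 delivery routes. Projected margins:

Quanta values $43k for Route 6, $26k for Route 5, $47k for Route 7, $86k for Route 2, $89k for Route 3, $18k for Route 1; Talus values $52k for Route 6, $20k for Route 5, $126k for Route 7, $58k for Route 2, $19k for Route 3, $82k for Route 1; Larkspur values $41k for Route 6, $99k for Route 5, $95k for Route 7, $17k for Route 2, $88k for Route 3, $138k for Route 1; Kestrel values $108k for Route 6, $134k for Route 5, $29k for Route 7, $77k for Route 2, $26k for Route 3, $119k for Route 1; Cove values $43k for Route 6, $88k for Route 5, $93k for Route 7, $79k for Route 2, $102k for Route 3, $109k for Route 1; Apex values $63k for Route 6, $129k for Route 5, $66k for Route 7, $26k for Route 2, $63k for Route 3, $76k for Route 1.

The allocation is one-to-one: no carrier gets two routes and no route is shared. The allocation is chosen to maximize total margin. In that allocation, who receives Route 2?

Optimal: Quanta→Route 2 ($86k), Talus→Route 7 ($126k), Larkspur→Route 1 ($138k), Kestrel→Route 6 ($108k), Cove→Route 3 ($102k), Apex→Route 5 ($129k) — total 86+126+138+108+102+129 = $689k.
Quanta's own top route is Route 3 ($89k), but forcing Quanta→Route 3 and reassigning the rest optimally gives only $669k — worse by 20.

Quanta receives Route 2.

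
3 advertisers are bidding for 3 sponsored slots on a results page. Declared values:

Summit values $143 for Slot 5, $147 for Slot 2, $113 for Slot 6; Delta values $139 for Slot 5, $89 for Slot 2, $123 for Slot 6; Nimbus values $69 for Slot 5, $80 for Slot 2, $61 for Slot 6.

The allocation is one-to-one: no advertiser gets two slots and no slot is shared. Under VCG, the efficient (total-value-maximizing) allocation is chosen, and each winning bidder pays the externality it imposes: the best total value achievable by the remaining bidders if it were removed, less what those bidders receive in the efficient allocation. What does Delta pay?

Delta pays $15.

Efficient allocation: Summit→Slot 2 ($147), Delta→Slot 5 ($139), Nimbus→Slot 6 ($61); total welfare W = $347.
Delta receives Slot 5 at value $139, so the others get W − 139 = $208.
Without Delta: best allocation of the remaining 2 bidders over all 3 slots is Summit→Slot 5 ($143), Nimbus→Slot 2 ($80), total $223.
VCG payment = (others' best without Delta) − (others' welfare with Delta) = 223 − 208 = $15.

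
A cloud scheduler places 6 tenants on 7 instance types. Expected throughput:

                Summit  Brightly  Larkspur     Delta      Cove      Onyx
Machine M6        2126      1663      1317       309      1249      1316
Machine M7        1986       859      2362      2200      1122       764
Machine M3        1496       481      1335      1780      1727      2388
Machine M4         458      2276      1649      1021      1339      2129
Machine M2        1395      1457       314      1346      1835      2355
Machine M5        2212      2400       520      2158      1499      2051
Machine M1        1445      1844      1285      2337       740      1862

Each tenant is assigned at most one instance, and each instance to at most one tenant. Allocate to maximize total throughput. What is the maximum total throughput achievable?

Max total: 13448 ops/s

Optimal: Summit→Machine M6 (2126 ops/s), Brightly→Machine M5 (2400 ops/s), Larkspur→Machine M7 (2362 ops/s), Delta→Machine M1 (2337 ops/s), Cove→Machine M2 (1835 ops/s), Onyx→Machine M3 (2388 ops/s) — total 2126+2400+2362+2337+1835+2388 = 13448 ops/s.
Checked against all permutations: 13448 ops/s is optimal.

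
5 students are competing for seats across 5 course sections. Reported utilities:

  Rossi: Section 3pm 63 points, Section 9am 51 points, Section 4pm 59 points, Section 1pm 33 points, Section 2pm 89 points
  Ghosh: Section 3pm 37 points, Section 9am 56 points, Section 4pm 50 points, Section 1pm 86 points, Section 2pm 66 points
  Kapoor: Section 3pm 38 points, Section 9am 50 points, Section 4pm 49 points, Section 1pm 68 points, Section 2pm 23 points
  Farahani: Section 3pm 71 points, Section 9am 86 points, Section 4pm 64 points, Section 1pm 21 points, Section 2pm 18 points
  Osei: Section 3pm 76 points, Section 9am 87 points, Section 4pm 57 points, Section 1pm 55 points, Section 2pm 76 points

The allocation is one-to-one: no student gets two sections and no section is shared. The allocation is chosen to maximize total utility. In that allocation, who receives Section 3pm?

Osei receives Section 3pm.

Optimal: Rossi→Section 2pm (89 points), Ghosh→Section 1pm (86 points), Kapoor→Section 4pm (49 points), Farahani→Section 9am (86 points), Osei→Section 3pm (76 points) — total 89+86+49+86+76 = 386 points.
Row-greedy (each student in turn takes its best remaining section) gives 353 points, worse by 33.
Next-best assignment: Rossi→Section 2pm, Ghosh→Section 1pm, Kapoor→Section 4pm, Farahani→Section 3pm, Osei→Section 9am = 382 points.
Osei's own top section is Section 9am (87 points), but forcing Osei→Section 9am and reassigning the rest optimally gives only 382 points — worse by 4.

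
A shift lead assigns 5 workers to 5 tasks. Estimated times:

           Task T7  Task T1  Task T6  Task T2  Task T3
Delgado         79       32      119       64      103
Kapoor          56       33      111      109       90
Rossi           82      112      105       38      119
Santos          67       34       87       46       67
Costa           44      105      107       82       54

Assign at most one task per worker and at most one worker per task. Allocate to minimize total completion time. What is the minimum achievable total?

Min total: 267 min

Optimal: Delgado→Task T1 (32 min), Kapoor→Task T7 (56 min), Rossi→Task T2 (38 min), Santos→Task T6 (87 min), Costa→Task T3 (54 min) — total 32+56+38+87+54 = 267 min.
Min-entry greedy (repeatedly take the single cheapest remaining cell) gives 292 min, worse by 25.
Checked against all permutations: 267 min is optimal.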